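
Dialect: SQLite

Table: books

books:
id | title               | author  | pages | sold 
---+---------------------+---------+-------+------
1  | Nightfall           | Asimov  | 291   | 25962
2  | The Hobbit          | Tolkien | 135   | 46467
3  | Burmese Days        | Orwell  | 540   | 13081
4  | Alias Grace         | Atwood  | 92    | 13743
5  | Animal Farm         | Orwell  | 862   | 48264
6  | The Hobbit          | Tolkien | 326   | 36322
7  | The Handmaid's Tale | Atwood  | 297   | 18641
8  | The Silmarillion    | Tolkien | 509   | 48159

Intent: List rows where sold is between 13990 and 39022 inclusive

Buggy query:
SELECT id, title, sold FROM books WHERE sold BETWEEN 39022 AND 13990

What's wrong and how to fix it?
Bug: The bounds are reversed; BETWEEN a AND b requires a <= b to match anything

Fix: Write BETWEEN 13990 AND 39022

Corrected query:
SELECT id, title, sold FROM books WHERE sold BETWEEN 13990 AND 39022

Result:
id | title               | sold 
---+---------------------+------
1  | Nightfall           | 25962
6  | The Hobbit          | 36322
7  | The Handmaid's Tale | 18641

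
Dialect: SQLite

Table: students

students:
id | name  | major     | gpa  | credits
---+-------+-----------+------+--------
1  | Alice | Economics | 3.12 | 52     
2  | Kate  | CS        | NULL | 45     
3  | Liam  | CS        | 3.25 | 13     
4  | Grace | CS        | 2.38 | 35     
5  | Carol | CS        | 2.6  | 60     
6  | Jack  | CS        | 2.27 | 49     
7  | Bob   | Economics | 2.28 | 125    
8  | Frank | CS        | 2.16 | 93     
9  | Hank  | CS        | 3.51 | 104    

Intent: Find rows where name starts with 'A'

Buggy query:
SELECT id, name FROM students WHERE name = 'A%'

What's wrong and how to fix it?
Bug: Wildcards only work with LIKE; '=' treats '%' as a literal character

Fix: Use LIKE for wildcard pattern matching

Corrected query:
SELECT id, name FROM students WHERE name LIKE 'A%'

Result:
id | name 
---+------
1  | Alice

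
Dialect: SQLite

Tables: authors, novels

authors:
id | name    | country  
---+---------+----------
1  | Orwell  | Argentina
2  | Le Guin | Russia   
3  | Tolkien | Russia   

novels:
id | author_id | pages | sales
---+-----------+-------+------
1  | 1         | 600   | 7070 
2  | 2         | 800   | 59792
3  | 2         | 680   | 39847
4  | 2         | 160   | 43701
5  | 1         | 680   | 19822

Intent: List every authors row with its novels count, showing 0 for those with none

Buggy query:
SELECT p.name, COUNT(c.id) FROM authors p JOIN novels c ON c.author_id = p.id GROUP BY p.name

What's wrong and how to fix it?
Bug: An inner join excludes parents with zero children

Fix: Switch to LEFT JOIN to retain unmatched parent rows

Corrected query:
SELECT p.name, COUNT(c.id) FROM authors p LEFT JOIN novels c ON c.author_id = p.id GROUP BY p.name

Result:
name    | COUNT(c.id)
--------+------------
Le Guin | 3          
Orwell  | 2          
Tolkien | 0          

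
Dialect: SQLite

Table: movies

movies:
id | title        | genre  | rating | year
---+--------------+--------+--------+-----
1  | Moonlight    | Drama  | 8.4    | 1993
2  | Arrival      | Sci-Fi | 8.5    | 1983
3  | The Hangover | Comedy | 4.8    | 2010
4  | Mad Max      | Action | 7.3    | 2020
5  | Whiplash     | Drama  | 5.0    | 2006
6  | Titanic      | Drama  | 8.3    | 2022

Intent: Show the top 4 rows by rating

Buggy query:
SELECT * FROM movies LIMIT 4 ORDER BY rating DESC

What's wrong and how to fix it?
Bug: LIMIT must come after ORDER BY

Fix: Sort with ORDER BY, then apply LIMIT

Corrected query:
SELECT * FROM movies ORDER BY rating DESC LIMIT 4

Result:
id | title     | genre  | rating | year
---+-----------+--------+--------+-----
2  | Arrival   | Sci-Fi | 8.5    | 1983
1  | Moonlight | Drama  | 8.4    | 1993
6  | Titanic   | Drama  | 8.3    | 2022
4  | Mad Max   | Action | 7.3    | 2020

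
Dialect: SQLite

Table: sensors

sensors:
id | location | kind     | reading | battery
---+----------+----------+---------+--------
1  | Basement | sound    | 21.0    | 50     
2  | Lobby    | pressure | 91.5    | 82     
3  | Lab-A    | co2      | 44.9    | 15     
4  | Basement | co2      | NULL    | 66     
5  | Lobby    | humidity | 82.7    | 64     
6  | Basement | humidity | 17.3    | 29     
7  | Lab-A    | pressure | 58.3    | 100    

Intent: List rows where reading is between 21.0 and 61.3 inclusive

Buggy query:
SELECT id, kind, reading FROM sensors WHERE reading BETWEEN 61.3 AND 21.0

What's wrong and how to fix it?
Bug: The bounds are reversed; BETWEEN a AND b requires a <= b to match anything

Fix: Write BETWEEN 21.0 AND 61.3

Corrected query:
SELECT id, kind, reading FROM sensors WHERE reading BETWEEN 21.0 AND 61.3

Result:
id | kind     | reading
---+----------+--------
1  | sound    | 21     
3  | co2      | 44.9   
7  | pressure | 58.3   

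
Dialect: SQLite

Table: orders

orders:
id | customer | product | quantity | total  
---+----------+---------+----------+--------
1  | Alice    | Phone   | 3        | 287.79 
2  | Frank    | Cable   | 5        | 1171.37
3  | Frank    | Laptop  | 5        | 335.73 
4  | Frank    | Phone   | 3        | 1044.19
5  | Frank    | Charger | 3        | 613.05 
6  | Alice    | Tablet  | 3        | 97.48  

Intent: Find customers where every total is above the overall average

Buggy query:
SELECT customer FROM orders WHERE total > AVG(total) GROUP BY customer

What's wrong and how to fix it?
Bug: AVG() is an aggregate; it can't sit directly in WHERE

Fix: Compute the overall average in a scalar subquery and compare each group's MIN against it in HAVING

Corrected query:
SELECT customer FROM orders GROUP BY customer HAVING MIN(total) > (SELECT AVG(total) FROM orders)

Result:
(no rows)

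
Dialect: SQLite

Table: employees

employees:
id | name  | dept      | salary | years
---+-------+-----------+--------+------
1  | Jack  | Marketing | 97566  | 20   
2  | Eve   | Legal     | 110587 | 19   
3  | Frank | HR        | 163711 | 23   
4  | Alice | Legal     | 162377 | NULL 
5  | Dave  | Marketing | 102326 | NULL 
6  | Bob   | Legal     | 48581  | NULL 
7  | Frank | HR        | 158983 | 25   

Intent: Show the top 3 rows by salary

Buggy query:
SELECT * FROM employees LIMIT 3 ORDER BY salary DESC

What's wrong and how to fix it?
Bug: ORDER BY cannot follow LIMIT; LIMIT is the final clause

Fix: Sort with ORDER BY, then apply LIMIT

Corrected query:
SELECT * FROM employees ORDER BY salary DESC LIMIT 3

Result:
id | name  | dept  | salary | years
---+-------+-------+--------+------
3  | Frank | HR    | 163711 | 23   
4  | Alice | Legal | 162377 | NULL 
7  | Frank | HR    | 158983 | 25   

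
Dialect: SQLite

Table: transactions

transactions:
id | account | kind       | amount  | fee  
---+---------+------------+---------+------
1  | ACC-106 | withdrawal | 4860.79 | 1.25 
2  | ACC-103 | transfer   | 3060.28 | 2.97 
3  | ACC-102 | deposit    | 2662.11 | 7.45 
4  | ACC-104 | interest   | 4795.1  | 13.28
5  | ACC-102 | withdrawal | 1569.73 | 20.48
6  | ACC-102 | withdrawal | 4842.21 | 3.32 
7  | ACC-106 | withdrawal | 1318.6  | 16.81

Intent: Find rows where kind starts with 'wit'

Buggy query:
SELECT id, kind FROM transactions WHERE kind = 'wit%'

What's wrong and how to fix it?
Bug: Wildcards only work with LIKE; '=' treats '%' as a literal character

Fix: Replace '=' with LIKE so 'wit%' is treated as a pattern

Corrected query:
SELECT id, kind FROM transactions WHERE kind LIKE 'wit%'

Result:
id | kind      
---+-----------
1  | withdrawal
5  | withdrawal
6  | withdrawal
7  | withdrawal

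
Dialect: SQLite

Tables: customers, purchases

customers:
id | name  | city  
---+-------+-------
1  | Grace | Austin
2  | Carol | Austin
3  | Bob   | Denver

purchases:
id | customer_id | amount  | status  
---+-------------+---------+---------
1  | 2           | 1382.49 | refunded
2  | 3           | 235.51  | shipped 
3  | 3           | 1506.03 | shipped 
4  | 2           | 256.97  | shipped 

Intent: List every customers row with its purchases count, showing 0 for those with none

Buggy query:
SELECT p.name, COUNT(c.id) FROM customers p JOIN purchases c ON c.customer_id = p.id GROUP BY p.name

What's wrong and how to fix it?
Bug: INNER JOIN drops customers rows that have no matching purchases rows

Fix: Switch to LEFT JOIN to retain unmatched parent rows

Corrected query:
SELECT p.name, COUNT(c.id) FROM customers p LEFT JOIN purchases c ON c.customer_id = p.id GROUP BY p.name

Result:
name  | COUNT(c.id)
------+------------
Bob   | 2          
Carol | 2          
Grace | 0          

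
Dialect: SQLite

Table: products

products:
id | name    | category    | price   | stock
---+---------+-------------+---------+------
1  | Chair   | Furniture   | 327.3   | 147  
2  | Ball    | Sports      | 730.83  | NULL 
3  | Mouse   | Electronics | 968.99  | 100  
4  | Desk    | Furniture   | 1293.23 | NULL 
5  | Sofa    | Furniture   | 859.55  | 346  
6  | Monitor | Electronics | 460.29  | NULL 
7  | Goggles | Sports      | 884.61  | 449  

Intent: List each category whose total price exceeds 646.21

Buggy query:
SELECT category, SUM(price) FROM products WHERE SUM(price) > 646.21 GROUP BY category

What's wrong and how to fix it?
Bug: SUM(price) is an aggregate, but WHERE filters rows before aggregation

Fix: Move the aggregate condition to a HAVING clause

Corrected query:
SELECT category, SUM(price) FROM products GROUP BY category HAVING SUM(price) > 646.21

Result:
category    | SUM(price)
------------+-----------
Electronics | 1429.28   
Furniture   | 2480.08   
Sports      | 1615.44   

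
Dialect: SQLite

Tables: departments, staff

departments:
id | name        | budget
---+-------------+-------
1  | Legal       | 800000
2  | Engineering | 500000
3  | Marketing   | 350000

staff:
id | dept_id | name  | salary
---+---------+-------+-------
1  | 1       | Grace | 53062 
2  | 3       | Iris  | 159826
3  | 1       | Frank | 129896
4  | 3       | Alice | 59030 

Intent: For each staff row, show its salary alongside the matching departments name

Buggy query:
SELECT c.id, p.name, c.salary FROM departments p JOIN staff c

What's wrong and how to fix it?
Bug: Missing join condition: each staff row is matched to all departments rows instead of just its own

Fix: Specify the join condition linking the foreign key to the parent id

Corrected query:
SELECT c.id, p.name, c.salary FROM departments p JOIN staff c ON c.dept_id = p.id

Result:
id | name      | salary
---+-----------+-------
1  | Legal     | 53062 
2  | Marketing | 159826
3  | Legal     | 129896
4  | Marketing | 59030 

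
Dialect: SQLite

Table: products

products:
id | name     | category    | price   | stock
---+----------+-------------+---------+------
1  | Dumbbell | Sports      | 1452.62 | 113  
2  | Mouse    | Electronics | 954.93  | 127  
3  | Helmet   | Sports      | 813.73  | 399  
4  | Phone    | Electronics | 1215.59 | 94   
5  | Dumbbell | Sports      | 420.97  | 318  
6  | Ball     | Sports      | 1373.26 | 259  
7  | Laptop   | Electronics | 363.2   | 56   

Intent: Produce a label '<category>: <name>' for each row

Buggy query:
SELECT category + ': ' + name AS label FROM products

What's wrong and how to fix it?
Bug: SQLite uses || for string concatenation; + coerces text to numbers (yielding 0)

Fix: Use the || operator for string concatenation

Corrected query:
SELECT category || ': ' || name AS label FROM products

Result:
label              
-------------------
Sports: Dumbbell   
Electronics: Mouse 
Sports: Helmet     
Electronics: Phone 
Sports: Dumbbell   
Sports: Ball       
Electronics: Laptop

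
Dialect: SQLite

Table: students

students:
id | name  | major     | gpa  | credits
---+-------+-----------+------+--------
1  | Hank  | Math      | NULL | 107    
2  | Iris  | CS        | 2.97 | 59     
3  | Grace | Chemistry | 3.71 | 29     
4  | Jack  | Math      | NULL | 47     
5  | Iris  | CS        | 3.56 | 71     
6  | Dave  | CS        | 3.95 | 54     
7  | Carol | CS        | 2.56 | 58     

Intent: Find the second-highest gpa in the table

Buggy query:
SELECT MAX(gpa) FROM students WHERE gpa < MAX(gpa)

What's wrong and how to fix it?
Bug: The inner MAX is an aggregate inside WHERE, which is not allowed

Fix: Put the inner MAX in a scalar subquery

Corrected query:
SELECT MAX(gpa) FROM students WHERE gpa < (SELECT MAX(gpa) FROM students)

Result:
MAX(gpa)
--------
3.71    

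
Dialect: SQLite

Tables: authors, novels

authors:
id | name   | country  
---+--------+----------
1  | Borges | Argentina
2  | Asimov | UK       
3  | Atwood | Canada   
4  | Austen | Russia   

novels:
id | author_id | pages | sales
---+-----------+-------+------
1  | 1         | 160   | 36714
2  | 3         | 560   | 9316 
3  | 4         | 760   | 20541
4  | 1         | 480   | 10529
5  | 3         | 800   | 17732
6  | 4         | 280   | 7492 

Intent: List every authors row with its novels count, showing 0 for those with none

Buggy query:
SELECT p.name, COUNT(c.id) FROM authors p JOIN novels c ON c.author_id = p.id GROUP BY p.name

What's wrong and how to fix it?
Bug: INNER JOIN drops authors rows that have no matching novels rows

Fix: Switch to LEFT JOIN to retain unmatched parent rows

Corrected query:
SELECT p.name, COUNT(c.id) FROM authors p LEFT JOIN novels c ON c.author_id = p.id GROUP BY p.name

Result:
name   | COUNT(c.id)
-------+------------
Asimov | 0          
Atwood | 2          
Austen | 2          
Borges | 2          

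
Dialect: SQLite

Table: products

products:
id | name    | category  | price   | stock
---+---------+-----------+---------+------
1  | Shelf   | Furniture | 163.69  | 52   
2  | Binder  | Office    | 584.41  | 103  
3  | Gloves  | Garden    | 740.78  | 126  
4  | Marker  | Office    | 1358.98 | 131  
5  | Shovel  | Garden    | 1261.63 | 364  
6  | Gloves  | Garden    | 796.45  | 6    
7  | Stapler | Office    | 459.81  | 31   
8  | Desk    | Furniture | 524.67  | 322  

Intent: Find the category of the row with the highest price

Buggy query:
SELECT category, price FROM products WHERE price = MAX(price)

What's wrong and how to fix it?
Bug: WHERE is evaluated per row; an aggregate over the whole table isn't defined there

Fix: Wrap MAX in a scalar subquery so WHERE compares against a single value

Corrected query:
SELECT category, price FROM products WHERE price = (SELECT MAX(price) FROM products)

Result:
category | price  
---------+--------
Office   | 1358.98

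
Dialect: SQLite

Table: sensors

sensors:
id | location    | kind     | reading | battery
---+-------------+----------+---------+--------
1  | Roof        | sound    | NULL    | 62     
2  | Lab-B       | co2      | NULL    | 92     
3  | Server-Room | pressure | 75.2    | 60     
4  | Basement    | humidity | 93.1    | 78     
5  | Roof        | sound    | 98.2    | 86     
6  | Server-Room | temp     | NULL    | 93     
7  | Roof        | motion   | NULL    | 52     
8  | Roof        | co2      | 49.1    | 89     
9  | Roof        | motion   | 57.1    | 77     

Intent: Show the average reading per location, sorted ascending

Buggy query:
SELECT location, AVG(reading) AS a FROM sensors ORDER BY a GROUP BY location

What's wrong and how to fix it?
Bug: ORDER BY appears before GROUP BY; SQL clause order requires GROUP BY first

Fix: Reorder: SELECT … FROM … GROUP BY … ORDER BY …

Corrected query:
SELECT location, AVG(reading) AS a FROM sensors GROUP BY location ORDER BY a

Result:
location    | a        
------------+----------
Lab-B       | NULL     
Roof        | 68.133333
Server-Room | 75.2     
Basement    | 93.1     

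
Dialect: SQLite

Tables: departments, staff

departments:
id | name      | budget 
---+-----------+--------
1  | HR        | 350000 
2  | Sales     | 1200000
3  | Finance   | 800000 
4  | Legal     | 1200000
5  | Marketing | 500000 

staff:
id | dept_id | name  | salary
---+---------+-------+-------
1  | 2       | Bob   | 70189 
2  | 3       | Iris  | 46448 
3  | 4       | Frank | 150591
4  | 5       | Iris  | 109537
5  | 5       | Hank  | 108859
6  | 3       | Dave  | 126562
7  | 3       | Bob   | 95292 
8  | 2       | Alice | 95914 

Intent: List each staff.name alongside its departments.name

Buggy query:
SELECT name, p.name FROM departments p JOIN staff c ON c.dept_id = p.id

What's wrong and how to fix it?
Bug: 'name' exists in both joined tables, so the database can't tell which one is meant

Fix: Prefix ambiguous columns with the table alias

Corrected query:
SELECT c.name, p.name FROM departments p JOIN staff c ON c.dept_id = p.id

Result:
name  | name     
------+----------
Bob   | Sales    
Iris  | Finance  
Frank | Legal    
Iris  | Marketing
Hank  | Marketing
Dave  | Finance  
Bob   | Finance  
Alice | Sales    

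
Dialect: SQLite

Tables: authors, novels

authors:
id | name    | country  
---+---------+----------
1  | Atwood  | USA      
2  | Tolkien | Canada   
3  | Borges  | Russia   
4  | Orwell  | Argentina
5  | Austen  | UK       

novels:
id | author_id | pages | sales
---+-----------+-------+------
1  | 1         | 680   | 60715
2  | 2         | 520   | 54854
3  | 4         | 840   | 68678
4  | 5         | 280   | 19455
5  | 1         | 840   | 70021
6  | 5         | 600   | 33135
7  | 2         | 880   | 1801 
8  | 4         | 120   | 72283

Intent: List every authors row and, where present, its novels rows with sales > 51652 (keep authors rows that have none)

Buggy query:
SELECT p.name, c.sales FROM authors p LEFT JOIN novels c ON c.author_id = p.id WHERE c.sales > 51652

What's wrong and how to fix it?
Bug: Filtering c.sales in WHERE discards the NULL rows produced by LEFT JOIN, turning it into an inner join

Fix: Move the right-table condition into the ON clause so unmatched parents are kept

Corrected query:
SELECT p.name, c.sales FROM authors p LEFT JOIN novels c ON c.author_id = p.id AND c.sales > 51652

Result:
name    | sales
--------+------
Atwood  | 60715
Atwood  | 70021
Tolkien | 54854
Borges  | NULL 
Orwell  | 68678
Orwell  | 72283
Austen  | NULL 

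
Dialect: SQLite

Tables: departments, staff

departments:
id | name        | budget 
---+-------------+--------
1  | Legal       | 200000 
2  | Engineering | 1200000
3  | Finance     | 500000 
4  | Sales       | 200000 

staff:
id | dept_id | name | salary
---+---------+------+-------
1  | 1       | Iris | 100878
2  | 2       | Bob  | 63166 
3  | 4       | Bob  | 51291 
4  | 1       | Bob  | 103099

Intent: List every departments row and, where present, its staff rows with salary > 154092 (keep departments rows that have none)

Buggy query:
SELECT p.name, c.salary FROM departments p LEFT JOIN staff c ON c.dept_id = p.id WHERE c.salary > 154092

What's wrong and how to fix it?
Bug: Filtering c.salary in WHERE discards the NULL rows produced by LEFT JOIN, turning it into an inner join

Fix: Move the right-table condition into the ON clause so unmatched parents are kept

Corrected query:
SELECT p.name, c.salary FROM departments p LEFT JOIN staff c ON c.dept_id = p.id AND c.salary > 154092

Result:
name        | salary
------------+-------
Legal       | NULL  
Engineering | NULL  
Finance     | NULL  
Sales       | NULL  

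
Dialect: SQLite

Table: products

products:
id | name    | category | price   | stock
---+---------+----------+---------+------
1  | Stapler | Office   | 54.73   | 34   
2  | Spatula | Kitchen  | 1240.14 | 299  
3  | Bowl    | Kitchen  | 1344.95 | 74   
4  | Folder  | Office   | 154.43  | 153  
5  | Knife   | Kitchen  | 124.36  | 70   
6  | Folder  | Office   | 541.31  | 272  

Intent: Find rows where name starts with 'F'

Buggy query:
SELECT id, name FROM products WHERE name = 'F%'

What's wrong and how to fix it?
Bug: Wildcards only work with LIKE; '=' treats '%' as a literal character

Fix: Use LIKE for wildcard pattern matching

Corrected query:
SELECT id, name FROM products WHERE name LIKE 'F%'

Result:
id | name  
---+-------
4  | Folder
6  | Folder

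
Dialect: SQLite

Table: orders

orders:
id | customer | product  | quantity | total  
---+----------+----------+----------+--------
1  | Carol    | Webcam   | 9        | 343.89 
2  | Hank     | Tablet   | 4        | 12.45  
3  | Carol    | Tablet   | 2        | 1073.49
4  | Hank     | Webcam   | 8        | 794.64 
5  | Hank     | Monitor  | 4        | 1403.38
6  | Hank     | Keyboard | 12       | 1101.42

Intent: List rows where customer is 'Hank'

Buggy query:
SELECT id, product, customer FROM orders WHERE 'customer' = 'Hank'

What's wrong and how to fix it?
Bug: 'customer' in single quotes is a string literal, not the column; the comparison is literal-vs-literal and never true

Fix: Reference the column as customer without single quotes

Corrected query:
SELECT id, product, customer FROM orders WHERE customer = 'Hank'

Result:
id | product  | customer
---+----------+---------
2  | Tablet   | Hank    
4  | Webcam   | Hank    
5  | Monitor  | Hank    
6  | Keyboard | Hank    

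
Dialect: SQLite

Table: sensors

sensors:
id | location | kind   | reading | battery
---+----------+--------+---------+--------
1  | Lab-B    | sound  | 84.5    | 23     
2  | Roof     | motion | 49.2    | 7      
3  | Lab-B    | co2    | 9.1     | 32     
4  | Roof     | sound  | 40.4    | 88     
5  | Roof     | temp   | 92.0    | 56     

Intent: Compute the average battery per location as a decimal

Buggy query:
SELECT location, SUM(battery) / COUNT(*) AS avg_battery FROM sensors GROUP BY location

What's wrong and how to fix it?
Bug: SUM(battery) and COUNT(*) are both integers; the division truncates the fractional part

Fix: Cast one side to REAL so the division keeps the fractional part

Corrected query:
SELECT location, SUM(battery) * 1.0 / COUNT(*) AS avg_battery FROM sensors GROUP BY location

Result:
location | avg_battery
---------+------------
Lab-B    | 27.5       
Roof     | 50.333333  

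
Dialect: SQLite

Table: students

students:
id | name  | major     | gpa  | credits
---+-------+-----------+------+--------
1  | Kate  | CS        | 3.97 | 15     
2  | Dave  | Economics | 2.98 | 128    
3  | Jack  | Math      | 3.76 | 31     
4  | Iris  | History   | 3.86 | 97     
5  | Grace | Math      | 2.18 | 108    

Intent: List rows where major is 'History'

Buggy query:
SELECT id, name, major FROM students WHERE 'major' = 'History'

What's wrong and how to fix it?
Bug: Single quotes denote string literals in SQL; the column name is being compared as a constant string

Fix: Reference the column as major without single quotes

Corrected query:
SELECT id, name, major FROM students WHERE major = 'History'

Result:
id | name | major  
---+------+--------
4  | Iris | History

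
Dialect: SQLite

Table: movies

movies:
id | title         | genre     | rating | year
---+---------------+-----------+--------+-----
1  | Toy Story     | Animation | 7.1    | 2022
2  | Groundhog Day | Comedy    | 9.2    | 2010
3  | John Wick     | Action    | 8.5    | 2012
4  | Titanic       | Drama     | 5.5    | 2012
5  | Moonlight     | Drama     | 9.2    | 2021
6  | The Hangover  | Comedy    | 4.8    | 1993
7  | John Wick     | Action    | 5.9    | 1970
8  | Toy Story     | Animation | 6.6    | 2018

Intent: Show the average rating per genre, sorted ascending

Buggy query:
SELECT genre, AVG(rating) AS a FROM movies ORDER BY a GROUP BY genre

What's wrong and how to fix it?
Bug: ORDER BY appears before GROUP BY; SQL clause order requires GROUP BY first

Fix: Move ORDER BY to the end, after GROUP BY

Corrected query:
SELECT genre, AVG(rating) AS a FROM movies GROUP BY genre ORDER BY a

Result:
genre     | a   
----------+-----
Animation | 6.85
Comedy    | 7   
Action    | 7.2 
Drama     | 7.35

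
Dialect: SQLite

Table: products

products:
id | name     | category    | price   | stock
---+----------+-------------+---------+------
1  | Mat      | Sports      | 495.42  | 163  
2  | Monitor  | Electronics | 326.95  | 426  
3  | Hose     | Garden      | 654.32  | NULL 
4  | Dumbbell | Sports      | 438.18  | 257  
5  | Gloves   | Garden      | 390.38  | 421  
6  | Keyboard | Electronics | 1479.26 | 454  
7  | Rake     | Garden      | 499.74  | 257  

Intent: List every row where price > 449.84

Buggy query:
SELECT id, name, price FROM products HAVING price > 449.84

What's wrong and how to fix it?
Bug: HAVING filters the output of aggregation, but this query has no GROUP BY and no aggregate functions, so SQLite rejects it (HAVING clause on a non-aggregate query); the condition here is per row

Fix: Replace HAVING with WHERE since the condition applies to individual rows

Corrected query:
SELECT id, name, price FROM products WHERE price > 449.84

Result:
id | name     | price  
---+----------+--------
1  | Mat      | 495.42 
3  | Hose     | 654.32 
6  | Keyboard | 1479.26
7  | Rake     | 499.74 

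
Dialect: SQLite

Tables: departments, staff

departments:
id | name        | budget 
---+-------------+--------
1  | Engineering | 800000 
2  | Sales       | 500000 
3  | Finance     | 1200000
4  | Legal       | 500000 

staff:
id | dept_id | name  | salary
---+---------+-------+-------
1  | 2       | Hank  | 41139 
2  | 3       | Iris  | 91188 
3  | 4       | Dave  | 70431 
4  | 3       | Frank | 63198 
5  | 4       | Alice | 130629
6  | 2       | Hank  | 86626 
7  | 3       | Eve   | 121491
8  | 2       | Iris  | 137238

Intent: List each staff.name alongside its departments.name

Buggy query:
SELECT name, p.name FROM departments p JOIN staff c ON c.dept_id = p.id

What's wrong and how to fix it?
Bug: 'name' exists in both joined tables, so the database can't tell which one is meant

Fix: Prefix ambiguous columns with the table alias

Corrected query:
SELECT c.name, p.name FROM departments p JOIN staff c ON c.dept_id = p.id

Result:
name  | name   
------+--------
Hank  | Sales  
Iris  | Finance
Dave  | Legal  
Frank | Finance
Alice | Legal  
Hank  | Sales  
Eve   | Finance
Iris  | Sales  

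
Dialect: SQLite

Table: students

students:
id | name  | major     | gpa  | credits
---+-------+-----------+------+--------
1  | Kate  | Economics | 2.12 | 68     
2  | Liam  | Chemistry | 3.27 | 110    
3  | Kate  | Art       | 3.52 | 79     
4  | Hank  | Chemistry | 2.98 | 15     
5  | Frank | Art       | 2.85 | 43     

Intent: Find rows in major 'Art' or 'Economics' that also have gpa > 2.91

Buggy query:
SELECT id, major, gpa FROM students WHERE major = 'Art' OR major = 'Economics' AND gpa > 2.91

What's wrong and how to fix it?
Bug: Without parentheses, AND is evaluated before OR, so the gpa filter only applies to the 'Economics' branch

Fix: Group the OR with parentheses (or use IN), then AND the threshold

Corrected query:
SELECT id, major, gpa FROM students WHERE (major = 'Art' OR major = 'Economics') AND gpa > 2.91

Result:
id | major | gpa 
---+-------+-----
3  | Art   | 3.52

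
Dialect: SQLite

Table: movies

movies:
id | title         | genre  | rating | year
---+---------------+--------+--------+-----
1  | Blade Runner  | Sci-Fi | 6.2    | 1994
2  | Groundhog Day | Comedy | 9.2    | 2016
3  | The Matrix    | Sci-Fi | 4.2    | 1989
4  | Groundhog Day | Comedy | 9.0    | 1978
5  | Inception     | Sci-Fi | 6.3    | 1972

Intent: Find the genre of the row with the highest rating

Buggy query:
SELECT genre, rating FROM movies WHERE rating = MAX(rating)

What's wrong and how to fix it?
Bug: MAX(rating) is an aggregate and cannot be used directly in WHERE

Fix: Wrap MAX in a scalar subquery so WHERE compares against a single value

Corrected query:
SELECT genre, rating FROM movies WHERE rating = (SELECT MAX(rating) FROM movies)

Result:
genre  | rating
-------+-------
Comedy | 9.2   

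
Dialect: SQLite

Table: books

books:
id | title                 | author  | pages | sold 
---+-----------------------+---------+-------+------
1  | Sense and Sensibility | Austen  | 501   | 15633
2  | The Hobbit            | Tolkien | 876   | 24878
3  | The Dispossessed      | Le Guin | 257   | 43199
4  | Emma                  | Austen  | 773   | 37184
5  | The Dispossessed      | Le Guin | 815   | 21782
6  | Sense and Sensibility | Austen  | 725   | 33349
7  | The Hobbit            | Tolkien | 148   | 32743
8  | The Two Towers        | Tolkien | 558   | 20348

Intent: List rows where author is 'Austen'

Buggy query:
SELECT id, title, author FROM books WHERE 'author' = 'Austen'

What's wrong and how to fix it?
Bug: 'author' in single quotes is a string literal, not the column; the comparison is literal-vs-literal and never true

Fix: Reference the column as author without single quotes

Corrected query:
SELECT id, title, author FROM books WHERE author = 'Austen'

Result:
id | title                 | author
---+-----------------------+-------
1  | Sense and Sensibility | Austen
4  | Emma                  | Austen
6  | Sense and Sensibility | Austen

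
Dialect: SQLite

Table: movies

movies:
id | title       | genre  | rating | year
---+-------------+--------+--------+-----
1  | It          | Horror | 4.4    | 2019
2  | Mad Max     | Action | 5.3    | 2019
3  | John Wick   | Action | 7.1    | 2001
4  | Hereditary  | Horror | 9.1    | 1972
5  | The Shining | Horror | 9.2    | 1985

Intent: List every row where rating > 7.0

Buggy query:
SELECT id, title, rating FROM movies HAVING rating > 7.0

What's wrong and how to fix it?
Bug: This is a non-aggregate query (no GROUP BY, no aggregates), so in SQLite the HAVING clause is invalid here; a row-level condition belongs in WHERE

Fix: Replace HAVING with WHERE since the condition applies to individual rows

Corrected query:
SELECT id, title, rating FROM movies WHERE rating > 7.0

Result:
id | title       | rating
---+-------------+-------
3  | John Wick   | 7.1   
4  | Hereditary  | 9.1   
5  | The Shining | 9.2   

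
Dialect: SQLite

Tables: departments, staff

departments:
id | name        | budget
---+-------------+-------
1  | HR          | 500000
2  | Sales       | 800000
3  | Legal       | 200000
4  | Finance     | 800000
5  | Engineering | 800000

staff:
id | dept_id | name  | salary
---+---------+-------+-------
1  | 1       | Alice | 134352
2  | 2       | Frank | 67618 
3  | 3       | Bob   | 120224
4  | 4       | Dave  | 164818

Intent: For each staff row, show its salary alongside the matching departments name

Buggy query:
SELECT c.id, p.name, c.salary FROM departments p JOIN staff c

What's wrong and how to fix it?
Bug: JOIN with no ON clause produces a cartesian product; every staff row pairs with every departments row

Fix: Add ON c.dept_id = p.id to the JOIN

Corrected query:
SELECT c.id, p.name, c.salary FROM departments p JOIN staff c ON c.dept_id = p.id

Result:
id | name    | salary
---+---------+-------
1  | HR      | 134352
2  | Sales   | 67618 
3  | Legal   | 120224
4  | Finance | 164818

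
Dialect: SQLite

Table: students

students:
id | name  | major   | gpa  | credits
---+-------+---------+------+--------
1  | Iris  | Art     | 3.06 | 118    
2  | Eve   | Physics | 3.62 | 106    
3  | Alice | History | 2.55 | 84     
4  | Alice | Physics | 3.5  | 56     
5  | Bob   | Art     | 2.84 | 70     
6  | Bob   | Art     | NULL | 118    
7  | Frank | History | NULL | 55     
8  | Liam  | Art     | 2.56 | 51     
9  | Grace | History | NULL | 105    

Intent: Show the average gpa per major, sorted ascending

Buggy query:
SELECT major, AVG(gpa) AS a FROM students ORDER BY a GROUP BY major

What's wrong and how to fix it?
Bug: ORDER BY appears before GROUP BY; SQL clause order requires GROUP BY first

Fix: Move ORDER BY to the end, after GROUP BY

Corrected query:
SELECT major, AVG(gpa) AS a FROM students GROUP BY major ORDER BY a

Result:
major   | a   
--------+-----
History | 2.55
Art     | 2.82
Physics | 3.56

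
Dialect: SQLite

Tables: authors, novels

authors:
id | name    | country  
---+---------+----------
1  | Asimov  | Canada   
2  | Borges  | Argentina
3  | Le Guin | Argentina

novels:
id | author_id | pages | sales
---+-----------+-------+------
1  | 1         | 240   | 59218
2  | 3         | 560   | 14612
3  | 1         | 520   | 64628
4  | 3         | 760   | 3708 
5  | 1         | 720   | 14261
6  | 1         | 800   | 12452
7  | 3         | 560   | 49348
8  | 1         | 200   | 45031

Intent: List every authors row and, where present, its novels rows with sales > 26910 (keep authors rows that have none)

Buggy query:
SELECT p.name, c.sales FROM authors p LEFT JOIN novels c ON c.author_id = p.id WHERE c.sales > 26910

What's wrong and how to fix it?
Bug: Filtering c.sales in WHERE discards the NULL rows produced by LEFT JOIN, turning it into an inner join

Fix: Put 'c.sales > 26910' in the JOIN's ON clause instead of WHERE

Corrected query:
SELECT p.name, c.sales FROM authors p LEFT JOIN novels c ON c.author_id = p.id AND c.sales > 26910

Result:
name    | sales
--------+------
Asimov  | 45031
Asimov  | 59218
Asimov  | 64628
Borges  | NULL 
Le Guin | 49348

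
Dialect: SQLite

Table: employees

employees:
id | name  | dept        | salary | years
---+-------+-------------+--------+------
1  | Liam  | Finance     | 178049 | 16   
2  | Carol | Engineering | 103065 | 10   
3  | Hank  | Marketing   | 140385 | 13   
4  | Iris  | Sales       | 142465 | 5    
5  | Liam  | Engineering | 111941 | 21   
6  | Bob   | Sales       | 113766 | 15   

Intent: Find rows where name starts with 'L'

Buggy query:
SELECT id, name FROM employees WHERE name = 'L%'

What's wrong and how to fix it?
Bug: Wildcards only work with LIKE; '=' treats '%' as a literal character

Fix: Use LIKE for wildcard pattern matching

Corrected query:
SELECT id, name FROM employees WHERE name LIKE 'L%'

Result:
id | name
---+-----
1  | Liam
5  | Liam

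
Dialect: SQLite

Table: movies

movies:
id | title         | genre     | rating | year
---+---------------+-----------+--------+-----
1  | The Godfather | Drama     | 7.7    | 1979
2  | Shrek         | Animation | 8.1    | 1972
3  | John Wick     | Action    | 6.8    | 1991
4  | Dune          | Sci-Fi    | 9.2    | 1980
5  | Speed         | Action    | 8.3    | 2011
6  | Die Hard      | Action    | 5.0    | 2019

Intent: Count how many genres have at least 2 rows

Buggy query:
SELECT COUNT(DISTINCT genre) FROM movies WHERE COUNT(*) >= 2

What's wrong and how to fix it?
Bug: COUNT(*) cannot appear in WHERE; the per-group count doesn't exist yet

Fix: Group first with HAVING COUNT(*) >= 2, then COUNT the resulting groups

Corrected query:
SELECT COUNT(*) FROM (SELECT genre FROM movies GROUP BY genre HAVING COUNT(*) >= 2)

Result:
COUNT(*)
--------
1       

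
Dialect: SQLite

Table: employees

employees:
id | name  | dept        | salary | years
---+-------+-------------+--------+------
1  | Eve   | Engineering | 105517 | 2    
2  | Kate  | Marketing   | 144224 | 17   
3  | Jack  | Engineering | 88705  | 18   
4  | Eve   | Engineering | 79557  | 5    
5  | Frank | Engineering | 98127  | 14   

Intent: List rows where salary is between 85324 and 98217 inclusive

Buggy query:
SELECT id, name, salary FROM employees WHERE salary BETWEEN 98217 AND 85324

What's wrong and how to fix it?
Bug: The bounds are reversed; BETWEEN a AND b requires a <= b to match anything

Fix: Write BETWEEN 85324 AND 98217

Corrected query:
SELECT id, name, salary FROM employees WHERE salary BETWEEN 85324 AND 98217

Result:
id | name  | salary
---+-------+-------
3  | Jack  | 88705 
5  | Frank | 98127 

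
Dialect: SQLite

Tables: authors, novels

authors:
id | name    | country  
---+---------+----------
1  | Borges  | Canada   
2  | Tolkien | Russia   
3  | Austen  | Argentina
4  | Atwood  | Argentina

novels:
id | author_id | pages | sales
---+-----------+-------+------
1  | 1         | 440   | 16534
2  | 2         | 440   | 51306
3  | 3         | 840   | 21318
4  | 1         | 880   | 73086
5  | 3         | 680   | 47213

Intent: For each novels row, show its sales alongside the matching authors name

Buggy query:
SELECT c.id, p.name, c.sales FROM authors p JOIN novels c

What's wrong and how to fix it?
Bug: Missing join condition: each novels row is matched to all authors rows instead of just its own

Fix: Specify the join condition linking the foreign key to the parent id

Corrected query:
SELECT c.id, p.name, c.sales FROM authors p JOIN novels c ON c.author_id = p.id

Result:
id | name    | sales
---+---------+------
1  | Borges  | 16534
2  | Tolkien | 51306
3  | Austen  | 21318
4  | Borges  | 73086
5  | Austen  | 47213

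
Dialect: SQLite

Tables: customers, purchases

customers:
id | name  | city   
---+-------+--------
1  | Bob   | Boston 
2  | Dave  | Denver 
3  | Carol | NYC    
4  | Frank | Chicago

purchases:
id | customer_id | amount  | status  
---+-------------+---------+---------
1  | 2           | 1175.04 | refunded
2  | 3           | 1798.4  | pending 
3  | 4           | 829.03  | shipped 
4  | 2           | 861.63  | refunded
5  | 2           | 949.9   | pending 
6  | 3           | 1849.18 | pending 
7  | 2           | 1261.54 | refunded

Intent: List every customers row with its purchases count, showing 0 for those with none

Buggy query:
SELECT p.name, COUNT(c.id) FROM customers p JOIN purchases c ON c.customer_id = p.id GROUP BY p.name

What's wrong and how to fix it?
Bug: INNER JOIN drops customers rows that have no matching purchases rows

Fix: Switch to LEFT JOIN to retain unmatched parent rows

Corrected query:
SELECT p.name, COUNT(c.id) FROM customers p LEFT JOIN purchases c ON c.customer_id = p.id GROUP BY p.name

Result:
name  | COUNT(c.id)
------+------------
Bob   | 0          
Carol | 2          
Dave  | 4          
Frank | 1          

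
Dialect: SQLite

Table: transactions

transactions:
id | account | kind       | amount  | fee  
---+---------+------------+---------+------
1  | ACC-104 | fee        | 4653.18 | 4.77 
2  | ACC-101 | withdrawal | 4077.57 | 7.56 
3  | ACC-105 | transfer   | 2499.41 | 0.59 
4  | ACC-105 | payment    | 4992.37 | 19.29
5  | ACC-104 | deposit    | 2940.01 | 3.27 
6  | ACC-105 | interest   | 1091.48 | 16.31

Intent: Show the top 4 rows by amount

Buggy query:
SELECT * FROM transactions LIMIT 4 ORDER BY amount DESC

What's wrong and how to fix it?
Bug: ORDER BY cannot follow LIMIT; LIMIT is the final clause

Fix: Sort with ORDER BY, then apply LIMIT

Corrected query:
SELECT * FROM transactions ORDER BY amount DESC LIMIT 4

Result:
id | account | kind       | amount  | fee  
---+---------+------------+---------+------
4  | ACC-105 | payment    | 4992.37 | 19.29
1  | ACC-104 | fee        | 4653.18 | 4.77 
2  | ACC-101 | withdrawal | 4077.57 | 7.56 
5  | ACC-104 | deposit    | 2940.01 | 3.27 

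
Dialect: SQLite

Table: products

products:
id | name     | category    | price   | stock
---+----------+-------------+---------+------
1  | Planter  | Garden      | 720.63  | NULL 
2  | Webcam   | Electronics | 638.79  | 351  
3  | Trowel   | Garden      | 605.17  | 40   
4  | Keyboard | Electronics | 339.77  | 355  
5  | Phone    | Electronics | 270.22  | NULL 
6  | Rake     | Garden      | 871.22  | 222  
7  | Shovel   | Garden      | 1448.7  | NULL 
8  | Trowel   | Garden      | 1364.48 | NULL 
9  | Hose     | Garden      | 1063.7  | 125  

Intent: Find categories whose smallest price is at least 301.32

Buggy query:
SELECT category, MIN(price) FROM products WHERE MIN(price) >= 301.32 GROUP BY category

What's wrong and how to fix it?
Bug: Aggregates like MIN are computed per group after WHERE runs

Fix: Use HAVING for the per-group MIN condition

Corrected query:
SELECT category, MIN(price) FROM products GROUP BY category HAVING MIN(price) >= 301.32

Result:
category | MIN(price)
---------+-----------
Garden   | 605.17    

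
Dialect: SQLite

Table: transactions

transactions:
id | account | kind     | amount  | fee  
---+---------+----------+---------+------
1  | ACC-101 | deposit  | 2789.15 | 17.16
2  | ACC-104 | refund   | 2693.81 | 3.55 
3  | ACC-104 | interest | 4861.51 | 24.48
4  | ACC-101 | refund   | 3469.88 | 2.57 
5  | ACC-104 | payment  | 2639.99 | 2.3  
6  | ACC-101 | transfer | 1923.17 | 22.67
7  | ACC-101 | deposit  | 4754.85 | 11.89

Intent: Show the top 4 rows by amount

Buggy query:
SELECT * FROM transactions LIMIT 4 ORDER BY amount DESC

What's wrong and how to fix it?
Bug: LIMIT must come after ORDER BY

Fix: Sort with ORDER BY, then apply LIMIT

Corrected query:
SELECT * FROM transactions ORDER BY amount DESC LIMIT 4

Result:
id | account | kind     | amount  | fee  
---+---------+----------+---------+------
3  | ACC-104 | interest | 4861.51 | 24.48
7  | ACC-101 | deposit  | 4754.85 | 11.89
4  | ACC-101 | refund   | 3469.88 | 2.57 
1  | ACC-101 | deposit  | 2789.15 | 17.16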